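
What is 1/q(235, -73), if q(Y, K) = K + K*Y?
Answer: -1/17228 ≈ -5.8045e-5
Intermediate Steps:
1/q(235, -73) = 1/(-73*(1 + 235)) = 1/(-73*236) = 1/(-17228) = -1/17228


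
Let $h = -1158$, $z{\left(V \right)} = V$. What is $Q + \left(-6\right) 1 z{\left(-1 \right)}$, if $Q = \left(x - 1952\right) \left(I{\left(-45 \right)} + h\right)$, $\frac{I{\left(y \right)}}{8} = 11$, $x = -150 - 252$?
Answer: $2518786$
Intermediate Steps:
$x = -402$
$I{\left(y \right)} = 88$ ($I{\left(y \right)} = 8 \cdot 11 = 88$)
$Q = 2518780$ ($Q = \left(-402 - 1952\right) \left(88 - 1158\right) = \left(-2354\right) \left(-1070\right) = 2518780$)
$Q + \left(-6\right) 1 z{\left(-1 \right)} = 2518780 + \left(-6\right) 1 \left(-1\right) = 2518780 - -6 = 2518780 + 6 = 2518786$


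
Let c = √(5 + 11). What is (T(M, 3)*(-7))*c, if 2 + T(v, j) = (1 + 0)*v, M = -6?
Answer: 224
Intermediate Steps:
c = 4 (c = √16 = 4)
T(v, j) = -2 + v (T(v, j) = -2 + (1 + 0)*v = -2 + 1*v = -2 + v)
(T(M, 3)*(-7))*c = ((-2 - 6)*(-7))*4 = -8*(-7)*4 = 56*4 = 224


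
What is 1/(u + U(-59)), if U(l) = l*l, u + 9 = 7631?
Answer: 1/11103 ≈ 9.0066e-5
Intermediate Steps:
u = 7622 (u = -9 + 7631 = 7622)
U(l) = l²
1/(u + U(-59)) = 1/(7622 + (-59)²) = 1/(7622 + 3481) = 1/11103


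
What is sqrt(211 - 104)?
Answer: sqrt(107) ≈ 10.344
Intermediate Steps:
sqrt(211 - 104) = sqrt(107)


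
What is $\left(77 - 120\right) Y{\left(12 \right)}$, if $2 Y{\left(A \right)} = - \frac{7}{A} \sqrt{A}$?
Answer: $\frac{301 \sqrt{3}}{12} \approx 43.446$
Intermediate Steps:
$Y{\left(A \right)} = - \frac{7}{2 \sqrt{A}}$ ($Y{\left(A \right)} = \frac{- \frac{7}{A} \sqrt{A}}{2} = \frac{\left(-7\right) \frac{1}{\sqrt{A}}}{2} = - \frac{7}{2 \sqrt{A}}$)
$\left(77 - 120\right) Y{\left(12 \right)} = \left(77 - 120\right) \left(- \frac{7}{2 \cdot 2 \sqrt{3}}\right) = - 43 \left(- \frac{7 \frac{\sqrt{3}}{6}}{2}\right) = - 43 \left(- \frac{7 \sqrt{3}}{12}\right) = \frac{301 \sqrt{3}}{12}$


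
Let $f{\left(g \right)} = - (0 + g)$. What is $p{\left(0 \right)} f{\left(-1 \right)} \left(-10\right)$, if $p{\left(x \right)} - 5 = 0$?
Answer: $-50$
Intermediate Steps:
$f{\left(g \right)} = - g$
$p{\left(x \right)} = 5$ ($p{\left(x \right)} = 5 + 0 = 5$)
$p{\left(0 \right)} f{\left(-1 \right)} \left(-10\right) = 5 \left(\left(-1\right) \left(-1\right)\right) \left(-10\right) = 5 \cdot 1 \left(-10\right) = 5 \left(-10\right) = -50$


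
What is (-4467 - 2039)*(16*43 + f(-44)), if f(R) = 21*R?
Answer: 1535416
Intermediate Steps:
(-4467 - 2039)*(16*43 + f(-44)) = (-4467 - 2039)*(16*43 + 21*(-44)) = -6506*(688 - 924) = -6506*(-236) = 1535416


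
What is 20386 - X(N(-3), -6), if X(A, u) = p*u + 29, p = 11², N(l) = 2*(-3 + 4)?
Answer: 21083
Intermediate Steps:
N(l) = 2 (N(l) = 2*1 = 2)
p = 121
X(A, u) = 29 + 121*u (X(A, u) = 121*u + 29 = 29 + 121*u)
20386 - X(N(-3), -6) = 20386 - (29 + 121*(-6)) = 20386 - (29 - 726) = 20386 - 1*(-697) = 20386 + 697 = 21083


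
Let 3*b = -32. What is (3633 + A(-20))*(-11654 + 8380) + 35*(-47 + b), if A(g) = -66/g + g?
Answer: -177626768/15 ≈ -1.1842e+7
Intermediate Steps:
b = -32/3 (b = (1/3)*(-32) = -32/3 ≈ -10.667)
A(g) = g - 66/g
(3633 + A(-20))*(-11654 + 8380) + 35*(-47 + b) = (3633 + (-20 - 66/(-20)))*(-11654 + 8380) + 35*(-47 - 32/3) = (3633 + (-20 - 66*(-1/20)))*(-3274) + 35*(-173/3) = (3633 + (-20 + 33/10))*(-3274) - 6055/3 = (3633 - 167/10)*(-3274) - 6055/3 = (36163/10)*(-3274) - 6055/3 = -59198831/5 - 6055/3 = -177626768/15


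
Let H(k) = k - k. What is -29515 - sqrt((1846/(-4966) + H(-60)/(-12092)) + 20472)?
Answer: -29515 - sqrt(746825471)/191 ≈ -29658.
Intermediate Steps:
H(k) = 0
-29515 - sqrt((1846/(-4966) + H(-60)/(-12092)) + 20472) = -29515 - sqrt((1846/(-4966) + 0/(-12092)) + 20472) = -29515 - sqrt((1846*(-1/4966) + 0*(-1/12092)) + 20472) = -29515 - sqrt((-71/191 + 0) + 20472) = -29515 - sqrt(-71/191 + 20472) = -29515 - sqrt(3910081/191) = -29515 - sqrt(746825471)/191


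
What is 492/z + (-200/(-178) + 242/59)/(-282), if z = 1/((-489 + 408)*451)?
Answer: -4435744678417/246797 ≈ -1.7973e+7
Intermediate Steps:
z = -1/36531 (z = (1/451)/(-81) = -1/81*1/451 = -1/36531 ≈ -2.7374e-5)
492/z + (-200/(-178) + 242/59)/(-282) = 492/(-1/36531) + (-200/(-178) + 242/59)/(-282) = 492*(-36531) + (-200*(-1/178) + 242*(1/59))*(-1/282) = -17973252 + (100/89 + 242/59)*(-1/282) = -17973252 + (27438/5251)*(-1/282) = -17973252 - 4573/246797 = -4435744678417/246797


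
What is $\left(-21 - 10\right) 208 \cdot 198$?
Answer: $-1276704$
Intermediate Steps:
$\left(-21 - 10\right) 208 \cdot 198 = \left(-31\right) 208 \cdot 198 = \left(-6448\right) 198 = -1276704$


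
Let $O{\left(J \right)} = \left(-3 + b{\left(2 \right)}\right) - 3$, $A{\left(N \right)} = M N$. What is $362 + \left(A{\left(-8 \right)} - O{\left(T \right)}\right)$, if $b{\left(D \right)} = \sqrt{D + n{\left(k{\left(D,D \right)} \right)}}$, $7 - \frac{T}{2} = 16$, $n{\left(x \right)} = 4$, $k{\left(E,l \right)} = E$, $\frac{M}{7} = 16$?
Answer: $-528 - \sqrt{6} \approx -530.45$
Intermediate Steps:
$M = 112$ ($M = 7 \cdot 16 = 112$)
$A{\left(N \right)} = 112 N$
$T = -18$ ($T = 14 - 32 = -18$)
$b{\left(D \right)} = \sqrt{4 + D}$ ($b{\left(D \right)} = \sqrt{D + 4} = \sqrt{4 + D}$)
$O{\left(J \right)} = -6 + \sqrt{6}$ ($O{\left(J \right)} = \left(-3 + \sqrt{4 + 2}\right) - 3 = \left(-3 + \sqrt{6}\right) - 3 = -6 + \sqrt{6}$)
$362 + \left(A{\left(-8 \right)} - O{\left(T \right)}\right) = 362 - \left(890 + \sqrt{6}\right) = -528 - \sqrt{6}$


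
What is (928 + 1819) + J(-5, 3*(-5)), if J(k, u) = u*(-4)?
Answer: 2807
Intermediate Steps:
J(k, u) = -4*u
(928 + 1819) + J(-5, 3*(-5)) = (928 + 1819) - 12*(-5) = 2747 - 4*(-15) = 2747 + 60 = 2807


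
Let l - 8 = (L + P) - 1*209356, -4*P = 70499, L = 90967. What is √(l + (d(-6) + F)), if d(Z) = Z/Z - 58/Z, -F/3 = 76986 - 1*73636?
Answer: I*√5257623/6 ≈ 382.16*I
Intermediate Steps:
P = -70499/4 (P = -¼*70499 = -70499/4 ≈ -17625.)
F = -10050 (F = -3*(76986 - 1*73636) = -3*(76986 - 73636) = -3*3350 = -10050)
d(Z) = 1 - 58/Z
l = -544023/4 (l = 8 + ((90967 - 70499/4) - 1*209356) = 8 + (293369/4 - 209356) = 8 - 544055/4 = -544023/4 ≈ -1.3601e+5)
√(l + (d(-6) + F)) = √(-544023/4 + ((-58 - 6)/(-6) - 10050)) = √(-544023/4 + (-⅙*(-64) - 10050)) = √(-544023/4 + (32/3 - 10050)) = √(-544023/4 - 30118/3) = √(-1752541/12) = I*√5257623/6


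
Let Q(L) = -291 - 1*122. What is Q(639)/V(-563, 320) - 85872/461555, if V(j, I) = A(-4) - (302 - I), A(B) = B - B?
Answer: -192167911/8307990 ≈ -23.130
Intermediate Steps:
A(B) = 0
Q(L) = -413 (Q(L) = -291 - 122 = -413)
V(j, I) = -302 + I (V(j, I) = 0 - (302 - I) = 0 + (-302 + I) = -302 + I)
Q(639)/V(-563, 320) - 85872/461555 = -413/(-302 + 320) - 85872/461555 = -413/18 - 85872*1/461555 = -413*1/18 - 85872/461555 = -413/18 - 85872/461555 = -192167911/8307990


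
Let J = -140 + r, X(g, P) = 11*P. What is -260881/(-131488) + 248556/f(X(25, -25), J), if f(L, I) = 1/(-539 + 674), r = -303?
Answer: 4412087990161/131488 ≈ 3.3555e+7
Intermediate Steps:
J = -443 (J = -140 - 303 = -443)
f(L, I) = 1/135
-260881/(-131488) + 248556/f(X(25, -25), J) = -260881/(-131488) + 248556/(1/135) = -260881*(-1/131488) + 248556*135 = 260881/131488 + 33555060 = 4412087990161/131488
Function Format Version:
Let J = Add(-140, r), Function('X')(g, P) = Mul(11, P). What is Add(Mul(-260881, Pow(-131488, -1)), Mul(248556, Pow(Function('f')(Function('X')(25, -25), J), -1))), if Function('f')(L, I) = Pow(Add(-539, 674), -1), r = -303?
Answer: Rational(4412087990161, 131488) ≈ 3.3555e+7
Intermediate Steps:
J = -443 (J = Add(-140, -303) = -443)
Function('f')(L, I) = Rational(1, 135) (Function('f')(L, I) = Pow(135, -1) = Rational(1, 135))
Add(Mul(-260881, Pow(-131488, -1)), Mul(248556, Pow(Function('f')(Function('X')(25, -25), J), -1))) = Add(Mul(-260881, Pow(-131488, -1)), Mul(248556, Pow(Rational(1, 135), -1))) = Add(Mul(-260881, Rational(-1, 131488)), Mul(248556, 135)) = Add(Rational(260881, 131488), 33555060) = Rational(4412087990161, 131488)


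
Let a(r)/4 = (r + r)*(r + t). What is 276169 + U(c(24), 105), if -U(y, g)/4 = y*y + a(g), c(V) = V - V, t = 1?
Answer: -79991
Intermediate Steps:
c(V) = 0
a(r) = 8*r*(1 + r) (a(r) = 4*((r + r)*(r + 1)) = 4*((2*r)*(1 + r)) = 4*(2*r*(1 + r)) = 8*r*(1 + r))
U(y, g) = -4*y² - 32*g*(1 + g) (U(y, g) = -4*(y*y + 8*g*(1 + g)) = -4*(y² + 8*g*(1 + g)) = -4*y² - 32*g*(1 + g))
276169 + U(c(24), 105) = 276169 + (-4*0² - 32*105*(1 + 105)) = 276169 + (-4*0 - 32*105*106) = 276169 + (0 - 356160) = 276169 - 356160 = -79991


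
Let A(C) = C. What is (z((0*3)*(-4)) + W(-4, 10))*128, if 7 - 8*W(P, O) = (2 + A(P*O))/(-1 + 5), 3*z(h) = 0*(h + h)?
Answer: 264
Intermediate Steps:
z(h) = 0 (z(h) = (0*(h + h))/3 = (0*(2*h))/3 = (⅓)*0 = 0)
W(P, O) = 13/16 - O*P/32 (W(P, O) = 7/8 - (2 + P*O)/(8*(-1 + 5)) = 7/8 - (2 + O*P)/(8*4) = 7/8 - (½ + O*P/4)/8 = 7/8 + (-1/16 - O*P/32) = 13/16 - O*P/32)
(z((0*3)*(-4)) + W(-4, 10))*128 = (0 + (13/16 - 1/32*10*(-4)))*128 = (0 + (13/16 + 5/4))*128 = (0 + 33/16)*128 = (33/16)*128 = 264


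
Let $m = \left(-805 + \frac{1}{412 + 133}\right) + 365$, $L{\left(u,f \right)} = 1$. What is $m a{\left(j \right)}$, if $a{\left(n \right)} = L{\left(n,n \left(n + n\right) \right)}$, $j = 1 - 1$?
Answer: $- \frac{239799}{545} \approx -440.0$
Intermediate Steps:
$j = 0$
$m = - \frac{239799}{545}$ ($m = \left(-805 + \frac{1}{545}\right) + 365 = - \frac{438724}{545} + 365 = - \frac{239799}{545} \approx -440.0$)
$a{\left(n \right)} = 1$
$m a{\left(j \right)} = \left(- \frac{239799}{545}\right) 1 = - \frac{239799}{545}$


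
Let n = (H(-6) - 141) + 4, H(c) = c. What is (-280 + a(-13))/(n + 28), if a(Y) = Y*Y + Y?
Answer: 124/115 ≈ 1.0783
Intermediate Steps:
a(Y) = Y + Y² (a(Y) = Y² + Y = Y + Y²)
n = -143 (n = (-6 - 141) + 4 = -147 + 4 = -143)
(-280 + a(-13))/(n + 28) = (-280 - 13*(1 - 13))/(-143 + 28) = (-280 - 13*(-12))/(-115) = (-280 + 156)*(-1/115) = -124*(-1/115) = 124/115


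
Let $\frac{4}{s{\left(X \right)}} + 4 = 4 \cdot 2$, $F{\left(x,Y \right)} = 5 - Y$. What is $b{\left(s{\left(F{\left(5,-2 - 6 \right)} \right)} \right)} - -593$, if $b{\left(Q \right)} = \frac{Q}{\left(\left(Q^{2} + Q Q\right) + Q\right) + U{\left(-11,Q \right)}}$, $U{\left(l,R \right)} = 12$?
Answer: $\frac{8896}{15} \approx 593.07$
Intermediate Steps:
$s{\left(X \right)} = 1$ ($s{\left(X \right)} = \frac{4}{-4 + 4 \cdot 2} = \frac{4}{-4 + 8} = \frac{4}{4} = 4 \cdot \frac{1}{4} = 1$)
$b{\left(Q \right)} = \frac{Q}{12 + Q + 2 Q^{2}}$ ($b{\left(Q \right)} = \frac{Q}{\left(\left(Q^{2} + Q Q\right) + Q\right) + 12} = \frac{Q}{\left(\left(Q^{2} + Q^{2}\right) + Q\right) + 12} = \frac{Q}{\left(2 Q^{2} + Q\right) + 12} = \frac{Q}{\left(Q + 2 Q^{2}\right) + 12} = \frac{Q}{12 + Q + 2 Q^{2}}$)
$b{\left(s{\left(F{\left(5,-2 - 6 \right)} \right)} \right)} - -593 = 1 \frac{1}{12 + 1 + 2 \cdot 1^{2}} - -593 = 1 \frac{1}{12 + 1 + 2 \cdot 1} + 593 = 1 \frac{1}{12 + 1 + 2} + 593 = 1 \cdot \frac{1}{15} + 593 = \frac{1}{15} + 593 = \frac{8896}{15}$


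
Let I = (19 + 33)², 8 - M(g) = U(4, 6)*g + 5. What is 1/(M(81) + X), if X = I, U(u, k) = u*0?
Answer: 1/2707 ≈ 0.00036941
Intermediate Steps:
U(u, k) = 0
M(g) = 3 (M(g) = 8 - (0*g + 5) = 8 - (0 + 5) = 8 - 1*5 = 8 - 5 = 3)
I = 2704 (I = 52² = 2704)
X = 2704
1/(M(81) + X) = 1/(3 + 2704) = 1/2707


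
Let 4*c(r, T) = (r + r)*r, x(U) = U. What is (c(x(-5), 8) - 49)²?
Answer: 5329/4 ≈ 1332.3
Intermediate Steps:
c(r, T) = r²/2 (c(r, T) = ((r + r)*r)/4 = ((2*r)*r)/4 = (2*r²)/4 = r²/2)
(c(x(-5), 8) - 49)² = ((½)*(-5)² - 49)² = ((½)*25 - 49)² = (25/2 - 49)² = (-73/2)² = 5329/4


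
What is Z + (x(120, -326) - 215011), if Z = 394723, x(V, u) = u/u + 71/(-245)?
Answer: 44029614/245 ≈ 1.7971e+5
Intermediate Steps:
x(V, u) = 174/245 (x(V, u) = 1 + 71*(-1/245) = 1 - 71/245 = 174/245)
Z + (x(120, -326) - 215011) = 394723 + (174/245 - 215011) = 394723 - 52677521/245 = 44029614/245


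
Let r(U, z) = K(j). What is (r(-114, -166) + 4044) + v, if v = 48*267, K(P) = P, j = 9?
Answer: 16869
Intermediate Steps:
r(U, z) = 9
v = 12816
(r(-114, -166) + 4044) + v = (9 + 4044) + 12816 = 4053 + 12816 = 16869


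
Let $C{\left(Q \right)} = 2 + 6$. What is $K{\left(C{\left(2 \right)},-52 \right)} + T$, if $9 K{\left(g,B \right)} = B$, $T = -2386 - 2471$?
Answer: $- \frac{43765}{9} \approx -4862.8$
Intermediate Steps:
$T = -4857$
$C{\left(Q \right)} = 8$
$K{\left(g,B \right)} = \frac{B}{9}$
$K{\left(C{\left(2 \right)},-52 \right)} + T = \frac{1}{9} \left(-52\right) - 4857 = - \frac{52}{9} - 4857 = - \frac{43765}{9}$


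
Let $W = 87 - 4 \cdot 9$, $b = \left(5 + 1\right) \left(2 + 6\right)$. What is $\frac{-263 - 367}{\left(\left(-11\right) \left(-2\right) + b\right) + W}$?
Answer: $- \frac{630}{121} \approx -5.2066$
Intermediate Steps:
$b = 48$ ($b = 6 \cdot 8 = 48$)
$W = 51$ ($W = 87 - 36 = 51$)
$\frac{-263 - 367}{\left(\left(-11\right) \left(-2\right) + b\right) + W} = \frac{-263 - 367}{\left(\left(-11\right) \left(-2\right) + 48\right) + 51} = - \frac{630}{\left(22 + 48\right) + 51} = - \frac{630}{70 + 51} = - \frac{630}{121}$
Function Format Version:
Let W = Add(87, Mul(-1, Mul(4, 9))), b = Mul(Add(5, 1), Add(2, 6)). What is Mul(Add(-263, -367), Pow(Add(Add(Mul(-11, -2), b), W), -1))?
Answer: Rational(-630, 121) ≈ -5.2066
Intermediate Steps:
b = 48 (b = Mul(6, 8) = 48)
W = 51 (W = Add(87, Mul(-1, 36)) = Add(87, -36) = 51)
Mul(Add(-263, -367), Pow(Add(Add(Mul(-11, -2), b), W), -1)) = Mul(Add(-263, -367), Pow(Add(Add(Mul(-11, -2), 48), 51), -1)) = Mul(-630, Pow(Add(Add(22, 48), 51), -1)) = Mul(-630, Pow(Add(70, 51), -1)) = Mul(-630, Pow(121, -1)) = Mul(-630, Rational(1, 121)) = Rational(-630, 121)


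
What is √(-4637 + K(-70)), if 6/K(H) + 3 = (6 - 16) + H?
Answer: I*√31944791/83 ≈ 68.096*I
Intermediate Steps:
K(H) = 6/(-13 + H) (K(H) = 6/(-3 + ((6 - 16) + H)) = 6/(-3 + (-10 + H)) = 6/(-13 + H))
√(-4637 + K(-70)) = √(-4637 + 6/(-13 - 70)) = √(-4637 + 6/(-83)) = √(-4637 + 6*(-1/83)) = √(-4637 - 6/83) = √(-384877/83) = I*√31944791/83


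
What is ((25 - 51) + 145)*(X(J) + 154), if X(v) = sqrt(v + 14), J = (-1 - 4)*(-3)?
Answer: 18326 + 119*sqrt(29) ≈ 18967.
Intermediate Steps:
J = 15 (J = -5*(-3) = 15)
X(v) = sqrt(14 + v)
((25 - 51) + 145)*(X(J) + 154) = ((25 - 51) + 145)*(sqrt(14 + 15) + 154) = (-26 + 145)*(sqrt(29) + 154) = 119*(154 + sqrt(29)) = 18326 + 119*sqrt(29)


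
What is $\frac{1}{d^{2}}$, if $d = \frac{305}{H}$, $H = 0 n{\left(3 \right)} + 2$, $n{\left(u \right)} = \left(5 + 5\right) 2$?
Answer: $\frac{4}{93025} \approx 4.2999 \cdot 10^{-5}$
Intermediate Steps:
$n{\left(u \right)} = 20$ ($n{\left(u \right)} = 10 \cdot 2 = 20$)
$H = 2$ ($H = 0 \cdot 20 + 2 = 0 + 2 = 2$)
$d = \frac{305}{2} \approx 152.5$
$\frac{1}{d^{2}} = \frac{1}{\left(\frac{305}{2}\right)^{2}} = \frac{1}{\frac{93025}{4}} = \frac{4}{93025}$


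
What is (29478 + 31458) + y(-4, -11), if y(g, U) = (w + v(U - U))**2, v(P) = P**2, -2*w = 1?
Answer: 243745/4 ≈ 60936.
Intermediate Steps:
w = -1/2 (w = -1/2*1 = -1/2 ≈ -0.50000)
y(g, U) = 1/4 (y(g, U) = (-1/2 + (U - U)**2)**2 = (-1/2 + 0**2)**2 = (-1/2 + 0)**2 = (-1/2)**2 = 1/4)
(29478 + 31458) + y(-4, -11) = (29478 + 31458) + 1/4 = 60936 + 1/4 = 243745/4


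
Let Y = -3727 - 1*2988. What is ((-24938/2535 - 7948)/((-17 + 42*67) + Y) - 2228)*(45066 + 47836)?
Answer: -1026967160259422/4966065 ≈ -2.0680e+8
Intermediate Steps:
Y = -6715 (Y = -3727 - 2988 = -6715)
((-24938/2535 - 7948)/((-17 + 42*67) + Y) - 2228)*(45066 + 47836) = ((-24938/2535 - 7948)/((-17 + 42*67) - 6715) - 2228)*(45066 + 47836) = ((-24938*1/2535 - 7948)/((-17 + 2814) - 6715) - 2228)*92902 = ((-24938/2535 - 7948)/(2797 - 6715) - 2228)*92902 = (-20173118/2535/(-3918) - 2228)*92902 = (-20173118/2535*(-1/3918) - 2228)*92902 = (10086559/4966065 - 2228)*92902 = -11054306261/4966065*92902 = -1026967160259422/4966065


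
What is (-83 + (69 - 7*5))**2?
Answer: 2401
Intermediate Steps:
(-83 + (69 - 7*5))**2 = (-83 + (69 - 1*35))**2 = (-83 + (69 - 35))**2 = (-83 + 34)**2 = (-49)**2 = 2401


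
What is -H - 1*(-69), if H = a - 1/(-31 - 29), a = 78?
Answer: -541/60 ≈ -9.0167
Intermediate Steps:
H = 4681/60 (H = 78 - 1/(-31 - 29) = 78 - 1/(-60) = 78 - 1*(-1/60) = 78 + 1/60 = 4681/60 ≈ 78.017)
-H - 1*(-69) = -1*4681/60 - 1*(-69) = -4681/60 + 69 = -541/60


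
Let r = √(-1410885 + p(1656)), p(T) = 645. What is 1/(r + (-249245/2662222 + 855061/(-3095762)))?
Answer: -392502016668853493196157/1496706907878887914380194421076 - 4245254035401585679975681*I*√22035/748353453939443957190097210538 ≈ -2.6224e-7 - 0.00084208*I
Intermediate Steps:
r = 8*I*√22035 (r = √(-1410885 + 645) = √(-1410240) = 8*I*√22035 ≈ 1187.5*I)
1/(r + (-249245/2662222 + 855061/(-3095762))) = 1/(8*I*√22035 + (-249245/2662222 + 855061/(-3095762))) = 1/(8*I*√22035 + (-249245*1/2662222 + 855061*(-1/3095762))) = 1/(8*I*√22035 + (-249245/2662222 - 855061/3095762)) = 1/(8*I*√22035 - 761991351308/2060401425791) = 1/(-761991351308/2060401425791 + 8*I*√22035)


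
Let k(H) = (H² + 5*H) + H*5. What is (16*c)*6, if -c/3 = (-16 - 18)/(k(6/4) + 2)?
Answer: 39168/77 ≈ 508.68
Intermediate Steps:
k(H) = H² + 10*H (k(H) = (H² + 5*H) + 5*H = H² + 10*H)
c = 408/77 (c = -3*(-16 - 18)/((6/4)*(10 + 6/4) + 2) = -(-102)/((6*(¼))*(10 + 6*(¼)) + 2) = -(-102)/(3*(10 + 3/2)/2 + 2) = -(-102)/((3/2)*(23/2) + 2) = -(-102)/(69/4 + 2) = -(-102)/77/4 = -(-102)*4/77 = -3*(-136/77) = 408/77 ≈ 5.2987)
(16*c)*6 = (16*(408/77))*6 = (6528/77)*6 = 39168/77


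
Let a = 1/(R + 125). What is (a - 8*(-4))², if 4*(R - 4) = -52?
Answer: 13786369/13456 ≈ 1024.6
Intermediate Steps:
R = -9 (R = 4 + (¼)*(-52) = 4 - 13 = -9)
a = 1/116 (a = 1/(-9 + 125) = 1/116 ≈ 0.0086207)
(a - 8*(-4))² = (1/116 - 8*(-4))² = (1/116 + 32)² = (3713/116)² = 13786369/13456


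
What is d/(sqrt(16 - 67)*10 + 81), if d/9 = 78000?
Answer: 1458000/299 - 180000*I*sqrt(51)/299 ≈ 4876.3 - 4299.2*I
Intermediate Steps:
d = 702000 (d = 9*78000 = 702000)
d/(sqrt(16 - 67)*10 + 81) = 702000/(sqrt(16 - 67)*10 + 81) = 702000/(sqrt(-51)*10 + 81) = 702000/((I*sqrt(51))*10 + 81) = 702000/(10*I*sqrt(51) + 81) = 702000/(81 + 10*I*sqrt(51))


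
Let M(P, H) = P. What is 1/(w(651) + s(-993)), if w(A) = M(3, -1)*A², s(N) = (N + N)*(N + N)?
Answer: 1/5215599 ≈ 1.9173e-7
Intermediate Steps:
s(N) = 4*N² (s(N) = (2*N)*(2*N) = 4*N²)
w(A) = 3*A²
1/(w(651) + s(-993)) = 1/(3*651² + 4*(-993)²) = 1/(3*423801 + 4*986049) = 1/(1271403 + 3944196) = 1/5215599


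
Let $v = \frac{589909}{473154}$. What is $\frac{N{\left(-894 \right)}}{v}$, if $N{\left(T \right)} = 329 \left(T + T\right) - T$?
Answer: $- \frac{277910787132}{589909} \approx -4.7111 \cdot 10^{5}$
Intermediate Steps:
$v = \frac{589909}{473154}$ ($v = 589909 \cdot \frac{1}{473154} = \frac{589909}{473154} \approx 1.2468$)
$N{\left(T \right)} = 657 T$ ($N{\left(T \right)} = 329 \cdot 2 T - T = 658 T - T = 657 T$)
$\frac{N{\left(-894 \right)}}{v} = \frac{657 \left(-894\right)}{\frac{589909}{473154}} = \left(-587358\right) \frac{473154}{589909} = - \frac{277910787132}{589909}$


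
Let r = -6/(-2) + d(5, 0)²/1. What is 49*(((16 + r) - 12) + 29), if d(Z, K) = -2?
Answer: 1960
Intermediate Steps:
r = 7 (r = -6/(-2) + (-2)²/1 = -6*(-½) + 4*1 = 3 + 4 = 7)
49*(((16 + r) - 12) + 29) = 49*(((16 + 7) - 12) + 29) = 49*((23 - 12) + 29) = 49*(11 + 29) = 49*40 = 1960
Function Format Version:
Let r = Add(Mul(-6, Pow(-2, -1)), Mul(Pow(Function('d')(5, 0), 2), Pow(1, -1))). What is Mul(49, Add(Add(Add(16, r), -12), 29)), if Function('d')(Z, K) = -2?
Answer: 1960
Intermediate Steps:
r = 7 (r = Add(Mul(-6, Pow(-2, -1)), Mul(Pow(-2, 2), Pow(1, -1))) = Add(Mul(-6, Rational(-1, 2)), Mul(4, 1)) = Add(3, 4) = 7)
Mul(49, Add(Add(Add(16, r), -12), 29)) = Mul(49, Add(Add(Add(16, 7), -12), 29)) = Mul(49, Add(Add(23, -12), 29)) = Mul(49, Add(11, 29)) = Mul(49, 40) = 1960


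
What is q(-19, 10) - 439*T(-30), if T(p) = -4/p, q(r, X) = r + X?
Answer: -1013/15 ≈ -67.533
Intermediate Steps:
q(r, X) = X + r
q(-19, 10) - 439*T(-30) = (10 - 19) - (-1756)/(-30) = -9 - (-1756)*(-1)/30 = -9 - 439*2/15 = -9 - 878/15 = -1013/15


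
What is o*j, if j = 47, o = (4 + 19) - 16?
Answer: 329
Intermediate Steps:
o = 7 (o = 23 - 16 = 7)
o*j = 7*47 = 329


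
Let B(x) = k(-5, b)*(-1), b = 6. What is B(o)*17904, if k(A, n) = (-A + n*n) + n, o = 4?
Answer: -841488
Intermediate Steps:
k(A, n) = n + n**2 - A (k(A, n) = (-A + n**2) + n = (n**2 - A) + n = n + n**2 - A)
B(x) = -47 (B(x) = (6 + 6**2 - 1*(-5))*(-1) = (6 + 36 + 5)*(-1) = 47*(-1) = -47)
B(o)*17904 = -47*17904 = -841488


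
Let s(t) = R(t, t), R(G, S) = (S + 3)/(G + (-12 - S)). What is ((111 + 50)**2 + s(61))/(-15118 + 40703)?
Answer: 77747/76755 ≈ 1.0129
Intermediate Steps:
R(G, S) = (3 + S)/(-12 + G - S)
s(t) = -1/4 - t/12 (s(t) = (3 + t)/(-12 + t - t) = (3 + t)/(-12) = -(3 + t)/12 = -1/4 - t/12)
((111 + 50)**2 + s(61))/(-15118 + 40703) = ((111 + 50)**2 + (-1/4 - 1/12*61))/(-15118 + 40703) = (161**2 + (-1/4 - 61/12))/25585 = (25921 - 16/3)*(1/25585) = (77747/3)*(1/25585) = 77747/76755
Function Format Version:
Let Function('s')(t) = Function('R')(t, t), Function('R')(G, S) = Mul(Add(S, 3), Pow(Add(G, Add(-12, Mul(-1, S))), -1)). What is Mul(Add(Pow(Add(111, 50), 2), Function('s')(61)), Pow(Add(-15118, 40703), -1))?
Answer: Rational(77747, 76755) ≈ 1.0129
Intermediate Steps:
Function('R')(G, S) = Mul(Pow(Add(-12, G, Mul(-1, S)), -1), Add(3, S)) (Function('R')(G, S) = Mul(Add(3, S), Pow(Add(-12, G, Mul(-1, S)), -1)) = Mul(Pow(Add(-12, G, Mul(-1, S)), -1), Add(3, S)))
Function('s')(t) = Add(Rational(-1, 4), Mul(Rational(-1, 12), t)) (Function('s')(t) = Mul(Pow(Add(-12, t, Mul(-1, t)), -1), Add(3, t)) = Mul(Pow(-12, -1), Add(3, t)) = Mul(Rational(-1, 12), Add(3, t)) = Add(Rational(-1, 4), Mul(Rational(-1, 12), t)))
Mul(Add(Pow(Add(111, 50), 2), Function('s')(61)), Pow(Add(-15118, 40703), -1)) = Mul(Add(Pow(Add(111, 50), 2), Add(Rational(-1, 4), Mul(Rational(-1, 12), 61))), Pow(Add(-15118, 40703), -1)) = Mul(Add(Pow(161, 2), Add(Rational(-1, 4), Rational(-61, 12))), Pow(25585, -1)) = Mul(Add(25921, Rational(-16, 3)), Rational(1, 25585)) = Mul(Rational(77747, 3), Rational(1, 25585)) = Rational(77747, 76755)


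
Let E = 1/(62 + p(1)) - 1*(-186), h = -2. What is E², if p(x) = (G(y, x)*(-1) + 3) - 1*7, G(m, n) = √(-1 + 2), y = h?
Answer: 112423609/3249 ≈ 34603.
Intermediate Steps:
y = -2
G(m, n) = 1 (G(m, n) = √1 = 1)
p(x) = -5 (p(x) = (1*(-1) + 3) - 1*7 = (-1 + 3) - 7 = 2 - 7 = -5)
E = 10603/57 (E = 1/(62 - 5) - 1*(-186) = 1/57 + 186 = 10603/57 ≈ 186.02)
E² = (10603/57)² = 112423609/3249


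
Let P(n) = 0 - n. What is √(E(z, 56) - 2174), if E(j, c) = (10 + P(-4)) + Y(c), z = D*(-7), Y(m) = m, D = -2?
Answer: 2*I*√526 ≈ 45.869*I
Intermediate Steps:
P(n) = -n
z = 14 (z = -2*(-7) = 14)
E(j, c) = 14 + c (E(j, c) = (10 - 1*(-4)) + c = (10 + 4) + c = 14 + c)
√(E(z, 56) - 2174) = √((14 + 56) - 2174) = √(70 - 2174) = √(-2104) = 2*I*√526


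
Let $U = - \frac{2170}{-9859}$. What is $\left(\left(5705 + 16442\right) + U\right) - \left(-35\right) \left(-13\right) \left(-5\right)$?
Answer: $\frac{240778668}{9859} \approx 24422.0$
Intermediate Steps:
$U = \frac{2170}{9859}$ ($U = \left(-2170\right) \left(- \frac{1}{9859}\right) = \frac{2170}{9859} \approx 0.2201$)
$\left(\left(5705 + 16442\right) + U\right) - \left(-35\right) \left(-13\right) \left(-5\right) = \left(\left(5705 + 16442\right) + \frac{2170}{9859}\right) - \left(-35\right) \left(-13\right) \left(-5\right) = \left(22147 + \frac{2170}{9859}\right) - 455 \left(-5\right) = \frac{218349443}{9859} - -2275 = \frac{218349443}{9859} + 2275 = \frac{240778668}{9859}$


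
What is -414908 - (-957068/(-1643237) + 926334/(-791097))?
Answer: -179787660316848150/433319953663 ≈ -4.1491e+5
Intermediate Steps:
-414908 - (-957068/(-1643237) + 926334/(-791097)) = -414908 - (-957068*(-1/1643237) + 926334*(-1/791097)) = -414908 - (957068/1643237 - 308778/263699) = -414908 - 1*(-255017559854/433319953663) = -414908 + 255017559854/433319953663 = -179787660316848150/433319953663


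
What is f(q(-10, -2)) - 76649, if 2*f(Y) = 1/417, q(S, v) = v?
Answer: -63925265/834 ≈ -76649.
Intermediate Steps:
f(Y) = 1/834 (f(Y) = (½)/417 = (½)*(1/417) = 1/834)
f(q(-10, -2)) - 76649 = 1/834 - 76649 = -63925265/834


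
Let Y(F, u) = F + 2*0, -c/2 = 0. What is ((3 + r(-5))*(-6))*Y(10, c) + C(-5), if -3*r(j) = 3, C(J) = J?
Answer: -125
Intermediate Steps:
c = 0 (c = -2*0 = 0)
r(j) = -1 (r(j) = -1/3*3 = -1)
Y(F, u) = F (Y(F, u) = F + 0 = F)
((3 + r(-5))*(-6))*Y(10, c) + C(-5) = ((3 - 1)*(-6))*10 - 5 = (2*(-6))*10 - 5 = -12*10 - 5 = -120 - 5 = -125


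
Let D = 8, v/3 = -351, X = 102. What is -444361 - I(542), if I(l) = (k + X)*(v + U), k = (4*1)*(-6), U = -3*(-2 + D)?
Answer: -360823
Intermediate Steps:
v = -1053 (v = 3*(-351) = -1053)
U = -18 (U = -3*(-2 + 8) = -3*6 = -18)
k = -24 (k = 4*(-6) = -24)
I(l) = -83538 (I(l) = (-24 + 102)*(-1053 - 18) = 78*(-1071) = -83538)
-444361 - I(542) = -444361 - 1*(-83538) = -444361 + 83538 = -360823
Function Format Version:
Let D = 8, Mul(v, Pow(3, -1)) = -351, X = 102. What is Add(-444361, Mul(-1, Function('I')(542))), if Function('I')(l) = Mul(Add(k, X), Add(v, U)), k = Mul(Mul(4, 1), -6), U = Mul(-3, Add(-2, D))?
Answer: -360823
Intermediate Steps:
v = -1053 (v = Mul(3, -351) = -1053)
U = -18 (U = Mul(-3, Add(-2, 8)) = Mul(-3, 6) = -18)
k = -24 (k = Mul(4, -6) = -24)
Function('I')(l) = -83538 (Function('I')(l) = Mul(Add(-24, 102), Add(-1053, -18)) = Mul(78, -1071) = -83538)
Add(-444361, Mul(-1, Function('I')(542))) = Add(-444361, Mul(-1, -83538)) = Add(-444361, 83538) = -360823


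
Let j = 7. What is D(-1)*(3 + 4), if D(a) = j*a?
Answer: -49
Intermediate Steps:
D(a) = 7*a
D(-1)*(3 + 4) = (7*(-1))*(3 + 4) = -7*7 = -49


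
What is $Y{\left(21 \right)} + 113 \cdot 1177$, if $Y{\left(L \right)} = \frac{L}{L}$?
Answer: $133002$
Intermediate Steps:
$Y{\left(L \right)} = 1$
$Y{\left(21 \right)} + 113 \cdot 1177 = 1 + 113 \cdot 1177 = 1 + 133001 = 133002$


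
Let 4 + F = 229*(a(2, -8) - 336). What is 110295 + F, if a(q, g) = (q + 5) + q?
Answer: 35408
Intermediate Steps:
a(q, g) = 5 + 2*q (a(q, g) = (5 + q) + q = 5 + 2*q)
F = -74887 (F = -4 + 229*((5 + 2*2) - 336) = -4 + 229*((5 + 4) - 336) = -4 + 229*(9 - 336) = -4 + 229*(-327) = -4 - 74883 = -74887)
110295 + F = 110295 - 74887 = 35408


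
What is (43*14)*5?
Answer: 3010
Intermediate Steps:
(43*14)*5 = 602*5 = 3010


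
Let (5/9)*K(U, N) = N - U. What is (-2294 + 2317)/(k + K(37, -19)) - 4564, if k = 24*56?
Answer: -28369709/6216 ≈ -4564.0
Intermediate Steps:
k = 1344
K(U, N) = -9*U/5 + 9*N/5 (K(U, N) = 9*(N - U)/5 = -9*U/5 + 9*N/5)
(-2294 + 2317)/(k + K(37, -19)) - 4564 = (-2294 + 2317)/(1344 + (-9/5*37 + (9/5)*(-19))) - 4564 = 23/(1344 + (-333/5 - 171/5)) - 4564 = 23/(1344 - 504/5) - 4564 = 23/(6216/5) - 4564 = 23*(5/6216) - 4564 = 115/6216 - 4564 = -28369709/6216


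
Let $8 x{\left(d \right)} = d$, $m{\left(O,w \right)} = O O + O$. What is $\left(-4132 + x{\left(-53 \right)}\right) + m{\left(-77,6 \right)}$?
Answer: $\frac{13707}{8} \approx 1713.4$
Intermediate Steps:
$m{\left(O,w \right)} = O + O^{2}$ ($m{\left(O,w \right)} = O^{2} + O = O + O^{2}$)
$x{\left(d \right)} = \frac{d}{8}$
$\left(-4132 + x{\left(-53 \right)}\right) + m{\left(-77,6 \right)} = \left(-4132 + \frac{1}{8} \left(-53\right)\right) - 77 \left(1 - 77\right) = \left(-4132 - \frac{53}{8}\right) - -5852 = - \frac{33109}{8} + 5852 = \frac{13707}{8}$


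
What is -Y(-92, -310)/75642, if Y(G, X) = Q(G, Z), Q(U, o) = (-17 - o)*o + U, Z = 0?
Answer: 46/37821 ≈ 0.0012163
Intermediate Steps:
Q(U, o) = U + o*(-17 - o) (Q(U, o) = o*(-17 - o) + U = U + o*(-17 - o))
Y(G, X) = G (Y(G, X) = G - 1*0² - 17*0 = G - 1*0 + 0 = G + 0 + 0 = G)
-Y(-92, -310)/75642 = -(-92)/75642 = -1*(-46/37821) = 46/37821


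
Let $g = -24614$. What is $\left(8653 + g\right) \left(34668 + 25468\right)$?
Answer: $-959830696$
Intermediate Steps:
$\left(8653 + g\right) \left(34668 + 25468\right) = \left(8653 - 24614\right) \left(34668 + 25468\right) = \left(-15961\right) 60136 = -959830696$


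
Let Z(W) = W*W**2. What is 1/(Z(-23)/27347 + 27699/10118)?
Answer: 12030302/27581689 ≈ 0.43617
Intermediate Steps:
Z(W) = W**3
1/(Z(-23)/27347 + 27699/10118) = 1/((-23)**3/27347 + 27699/10118) = 1/(-12167*1/27347 + 27699*(1/10118)) = 1/(-529/1189 + 27699/10118) = 1/(27581689/12030302) = 12030302/27581689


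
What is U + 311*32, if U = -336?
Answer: 9616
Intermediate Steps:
U + 311*32 = -336 + 311*32 = -336 + 9952 = 9616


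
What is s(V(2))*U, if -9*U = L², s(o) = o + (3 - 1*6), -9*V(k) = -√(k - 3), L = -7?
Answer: 49/3 - 49*I/81 ≈ 16.333 - 0.60494*I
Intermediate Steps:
V(k) = √(-3 + k)/9 (V(k) = -(-1)*√(k - 3)/9 = -(-1)*√(-3 + k)/9 = √(-3 + k)/9)
s(o) = -3 + o (s(o) = o + (3 - 6) = o - 3 = -3 + o)
U = -49/9 (U = -⅑*(-7)² = -⅑*49 = -49/9 ≈ -5.4444)
s(V(2))*U = (-3 + √(-3 + 2)/9)*(-49/9) = (-3 + √(-1)/9)*(-49/9) = (-3 + I/9)*(-49/9) = 49/3 - 49*I/81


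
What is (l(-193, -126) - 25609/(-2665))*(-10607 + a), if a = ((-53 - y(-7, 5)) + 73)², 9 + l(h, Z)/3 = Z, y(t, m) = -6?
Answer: 10464453596/2665 ≈ 3.9266e+6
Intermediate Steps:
l(h, Z) = -27 + 3*Z
a = 676 (a = ((-53 - 1*(-6)) + 73)² = ((-53 + 6) + 73)² = (-47 + 73)² = 26² = 676)
(l(-193, -126) - 25609/(-2665))*(-10607 + a) = ((-27 + 3*(-126)) - 25609/(-2665))*(-10607 + 676) = ((-27 - 378) - 25609*(-1/2665))*(-9931) = (-405 + 25609/2665)*(-9931) = -1053716/2665*(-9931) = 10464453596/2665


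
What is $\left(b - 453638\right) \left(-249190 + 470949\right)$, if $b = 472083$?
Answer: $4090344755$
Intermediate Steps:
$\left(b - 453638\right) \left(-249190 + 470949\right) = \left(472083 - 453638\right) \left(-249190 + 470949\right) = 18445 \cdot 221759 = 4090344755$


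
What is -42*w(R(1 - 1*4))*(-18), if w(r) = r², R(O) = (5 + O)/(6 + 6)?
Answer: 21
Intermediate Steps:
R(O) = 5/12 + O/12 (R(O) = (5 + O)/12 = (5 + O)*(1/12) = 5/12 + O/12)
-42*w(R(1 - 1*4))*(-18) = -42*(5/12 + (1 - 1*4)/12)²*(-18) = -42*(5/12 + (1 - 4)/12)²*(-18) = -42*(5/12 + (1/12)*(-3))²*(-18) = -42*(5/12 - ¼)²*(-18) = -42*(⅙)²*(-18) = -42*1/36*(-18) = -7/6*(-18) = 21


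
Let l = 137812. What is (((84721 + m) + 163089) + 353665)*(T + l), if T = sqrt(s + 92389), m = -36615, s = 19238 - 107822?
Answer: 77844486320 + 564860*sqrt(3805) ≈ 7.7879e+10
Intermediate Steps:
s = -88584
T = sqrt(3805) (T = sqrt(-88584 + 92389) = sqrt(3805) ≈ 61.685)
(((84721 + m) + 163089) + 353665)*(T + l) = (((84721 - 36615) + 163089) + 353665)*(sqrt(3805) + 137812) = ((48106 + 163089) + 353665)*(137812 + sqrt(3805)) = (211195 + 353665)*(137812 + sqrt(3805)) = 564860*(137812 + sqrt(3805)) = 77844486320 + 564860*sqrt(3805)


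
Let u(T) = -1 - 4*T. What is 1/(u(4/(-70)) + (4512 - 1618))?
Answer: 35/101263 ≈ 0.00034563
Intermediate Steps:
1/(u(4/(-70)) + (4512 - 1618)) = 1/((-1 - 16/(-70)) + (4512 - 1618)) = 1/((-1 - 16*(-1)/70) + 2894) = 1/((-1 - 4*(-2/35)) + 2894) = 1/((-1 + 8/35) + 2894) = 1/(-27/35 + 2894) = 1/(101263/35) = 35/101263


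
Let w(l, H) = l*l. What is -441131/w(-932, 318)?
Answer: -441131/868624 ≈ -0.50785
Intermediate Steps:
w(l, H) = l**2
-441131/w(-932, 318) = -441131/((-932)**2) = -441131/868624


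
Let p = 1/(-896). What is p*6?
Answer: -3/448 ≈ -0.0066964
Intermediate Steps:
p = -1/896 ≈ -0.0011161
p*6 = -1/896*6 = -3/448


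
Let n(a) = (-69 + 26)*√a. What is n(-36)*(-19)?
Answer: 4902*I ≈ 4902.0*I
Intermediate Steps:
n(a) = -43*√a
n(-36)*(-19) = -258*I*(-19) = 4902*I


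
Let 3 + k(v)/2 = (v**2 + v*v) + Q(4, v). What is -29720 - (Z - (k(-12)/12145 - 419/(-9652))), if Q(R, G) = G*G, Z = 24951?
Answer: -6408714785169/117223540 ≈ -54671.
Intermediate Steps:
Q(R, G) = G**2
k(v) = -6 + 6*v**2 (k(v) = -6 + 2*((v**2 + v*v) + v**2) = -6 + 2*((v**2 + v**2) + v**2) = -6 + 2*(2*v**2 + v**2) = -6 + 2*(3*v**2) = -6 + 6*v**2)
-29720 - (Z - (k(-12)/12145 - 419/(-9652))) = -29720 - (24951 - ((-6 + 6*(-12)**2)/12145 - 419/(-9652))) = -29720 - (24951 - ((-6 + 6*144)*(1/12145) - 419*(-1/9652))) = -29720 - (24951 - ((-6 + 864)*(1/12145) + 419/9652)) = -29720 - (24951 - (858*(1/12145) + 419/9652)) = -29720 - (24951 - (858/12145 + 419/9652)) = -29720 - (24951 - 1*13370171/117223540) = -29720 - (24951 - 13370171/117223540) = -29720 - 1*2924831176369/117223540 = -29720 - 2924831176369/117223540 = -6408714785169/117223540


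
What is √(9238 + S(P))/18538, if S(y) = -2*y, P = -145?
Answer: √2382/9269 ≈ 0.0052655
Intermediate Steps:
√(9238 + S(P))/18538 = √(9238 - 2*(-145))/18538 = √(9238 + 290)*(1/18538) = √9528*(1/18538) = (2*√2382)*(1/18538) = √2382/9269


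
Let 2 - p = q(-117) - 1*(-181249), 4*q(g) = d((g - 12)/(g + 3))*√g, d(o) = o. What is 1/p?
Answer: -4187530688/758977374824269 + 19608*I*√13/758977374824269 ≈ -5.5173e-6 + 9.3149e-11*I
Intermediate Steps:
q(g) = √g*(-12 + g)/(4*(3 + g)) (q(g) = (((g - 12)/(g + 3))*√g)/4 = (((-12 + g)/(3 + g))*√g)/4 = (√g*(-12 + g)/(3 + g))/4 = √g*(-12 + g)/(4*(3 + g)))
p = -181247 - 129*I*√13/152 (p = 2 - (√(-117)*(-12 - 117)/(4*(3 - 117)) - 1*(-181249)) = 2 - ((¼)*(3*I*√13)*(-129)/(-114) + 181249) = 2 - ((¼)*(3*I*√13)*(-1/114)*(-129) + 181249) = 2 - (129*I*√13/152 + 181249) = 2 - (181249 + 129*I*√13/152) = 2 + (-181249 - 129*I*√13/152) = -181247 - 129*I*√13/152 ≈ -1.8125e+5 - 3.06*I)
1/p = 1/(-181247 - 129*I*√13/152)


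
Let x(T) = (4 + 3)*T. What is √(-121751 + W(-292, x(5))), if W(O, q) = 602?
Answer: 3*I*√13461 ≈ 348.06*I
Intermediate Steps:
x(T) = 7*T
√(-121751 + W(-292, x(5))) = √(-121751 + 602) = √(-121149) = 3*I*√13461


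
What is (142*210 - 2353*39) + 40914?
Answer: -21033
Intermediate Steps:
(142*210 - 2353*39) + 40914 = (29820 - 1*91767) + 40914 = (29820 - 91767) + 40914 = -61947 + 40914 = -21033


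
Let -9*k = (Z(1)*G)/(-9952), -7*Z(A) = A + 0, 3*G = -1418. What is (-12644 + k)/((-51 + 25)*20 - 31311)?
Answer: 11891226107/29935909584 ≈ 0.39722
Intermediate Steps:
G = -1418/3 (G = (1/3)*(-1418) = -1418/3 ≈ -472.67)
Z(A) = -A/7 (Z(A) = -(A + 0)/7 = -A/7)
k = 709/940464 (k = --1/7*1*(-1418/3)/(9*(-9952)) = -(-1/7*(-1418/3))*(-1)/(9*9952) = -1418*(-1)/(189*9952) = -1/9*(-709/104496) = 709/940464 ≈ 0.00075388)
(-12644 + k)/((-51 + 25)*20 - 31311) = (-12644 + 709/940464)/((-51 + 25)*20 - 31311) = -11891226107/(940464*(-26*20 - 31311)) = -11891226107/(940464*(-520 - 31311)) = -11891226107/940464/(-31831) = -11891226107/940464*(-1/31831) = 11891226107/29935909584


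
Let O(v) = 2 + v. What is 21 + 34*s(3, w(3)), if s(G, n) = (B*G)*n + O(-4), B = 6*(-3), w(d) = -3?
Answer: 5461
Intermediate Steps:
B = -18
s(G, n) = -2 - 18*G*n (s(G, n) = (-18*G)*n + (2 - 4) = -18*G*n - 2 = -2 - 18*G*n)
21 + 34*s(3, w(3)) = 21 + 34*(-2 - 18*3*(-3)) = 21 + 34*(-2 + 162) = 21 + 34*160 = 21 + 5440 = 5461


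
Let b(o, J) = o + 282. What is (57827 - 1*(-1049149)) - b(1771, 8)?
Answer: 1104923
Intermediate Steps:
b(o, J) = 282 + o
(57827 - 1*(-1049149)) - b(1771, 8) = (57827 - 1*(-1049149)) - (282 + 1771) = (57827 + 1049149) - 1*2053 = 1106976 - 2053 = 1104923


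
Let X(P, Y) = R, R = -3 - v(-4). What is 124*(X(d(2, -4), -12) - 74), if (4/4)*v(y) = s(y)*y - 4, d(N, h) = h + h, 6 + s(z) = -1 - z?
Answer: -10540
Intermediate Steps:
s(z) = -7 - z (s(z) = -6 + (-1 - z) = -7 - z)
d(N, h) = 2*h
v(y) = -4 + y*(-7 - y) (v(y) = (-7 - y)*y - 4 = y*(-7 - y) - 4 = -4 + y*(-7 - y))
R = -11 (R = -3 - (-4 - 1*(-4)*(7 - 4)) = -3 - (-4 - 1*(-4)*3) = -3 - (-4 + 12) = -3 - 1*8 = -3 - 8 = -11)
X(P, Y) = -11
124*(X(d(2, -4), -12) - 74) = 124*(-11 - 74) = 124*(-85) = -10540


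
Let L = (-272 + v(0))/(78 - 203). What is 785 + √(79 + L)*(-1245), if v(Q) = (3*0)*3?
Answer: 785 - 249*√50735/5 ≈ -10432.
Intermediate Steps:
v(Q) = 0 (v(Q) = 0*3 = 0)
L = 272/125 (L = (-272 + 0)/(78 - 203) = -272/(-125) = -272*(-1/125) = 272/125 ≈ 2.1760)
785 + √(79 + L)*(-1245) = 785 + √(79 + 272/125)*(-1245) = 785 + √(10147/125)*(-1245) = 785 + (√50735/25)*(-1245) = 785 - 249*√50735/5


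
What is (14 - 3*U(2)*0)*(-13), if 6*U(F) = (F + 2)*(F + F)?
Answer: -182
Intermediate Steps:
U(F) = F*(2 + F)/3 (U(F) = ((F + 2)*(F + F))/6 = ((2 + F)*(2*F))/6 = (2*F*(2 + F))/6 = F*(2 + F)/3)
(14 - 3*U(2)*0)*(-13) = (14 - 2*(2 + 2)*0)*(-13) = (14 - 2*4*0)*(-13) = (14 - 3*8/3*0)*(-13) = (14 - 8*0)*(-13) = (14 + 0)*(-13) = 14*(-13) = -182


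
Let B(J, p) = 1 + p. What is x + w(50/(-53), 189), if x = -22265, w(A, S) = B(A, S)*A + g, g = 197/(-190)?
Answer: -226023991/10070 ≈ -22445.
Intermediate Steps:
g = -197/190 (g = 197*(-1/190) = -197/190 ≈ -1.0368)
w(A, S) = -197/190 + A*(1 + S) (w(A, S) = (1 + S)*A - 197/190 = A*(1 + S) - 197/190 = -197/190 + A*(1 + S))
x + w(50/(-53), 189) = -22265 + (-197/190 + 50/(-53) + (50/(-53))*189) = -22265 + (-197/190 + 50*(-1/53) + (50*(-1/53))*189) = -22265 + (-197/190 - 50/53 - 50/53*189) = -22265 + (-197/190 - 50/53 - 9450/53) = -22265 - 1815441/10070 = -226023991/10070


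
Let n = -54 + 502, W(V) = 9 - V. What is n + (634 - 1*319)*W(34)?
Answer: -7427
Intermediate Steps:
n = 448
n + (634 - 1*319)*W(34) = 448 + (634 - 1*319)*(9 - 1*34) = 448 + (634 - 319)*(9 - 34) = 448 + 315*(-25) = 448 - 7875 = -7427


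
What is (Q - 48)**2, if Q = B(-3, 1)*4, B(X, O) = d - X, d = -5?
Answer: 3136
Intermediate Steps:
B(X, O) = -5 - X
Q = -8 (Q = (-5 - 1*(-3))*4 = (-5 + 3)*4 = -2*4 = -8)
(Q - 48)**2 = (-8 - 48)**2 = (-56)**2 = 3136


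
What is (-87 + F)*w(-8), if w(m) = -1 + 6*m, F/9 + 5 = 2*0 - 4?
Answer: 8232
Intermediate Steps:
F = -81 (F = -45 + 9*(2*0 - 4) = -45 + 9*(0 - 4) = -45 + 9*(-4) = -45 - 36 = -81)
(-87 + F)*w(-8) = (-87 - 81)*(-1 + 6*(-8)) = -168*(-1 - 48) = -168*(-49) = 8232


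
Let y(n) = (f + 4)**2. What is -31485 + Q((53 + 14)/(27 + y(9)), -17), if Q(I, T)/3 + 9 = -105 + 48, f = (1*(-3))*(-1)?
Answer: -31683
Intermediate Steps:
f = 3 (f = -3*(-1) = 3)
y(n) = 49 (y(n) = (3 + 4)**2 = 7**2 = 49)
Q(I, T) = -198 (Q(I, T) = -27 + 3*(-105 + 48) = -27 + 3*(-57) = -27 - 171 = -198)
-31485 + Q((53 + 14)/(27 + y(9)), -17) = -31485 - 198 = -31683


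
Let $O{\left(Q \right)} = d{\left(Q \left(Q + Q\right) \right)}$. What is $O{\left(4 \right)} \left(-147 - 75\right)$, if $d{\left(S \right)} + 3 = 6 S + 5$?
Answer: $-43068$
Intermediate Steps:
$d{\left(S \right)} = 2 + 6 S$ ($d{\left(S \right)} = -3 + \left(6 S + 5\right) = -3 + \left(5 + 6 S\right) = 2 + 6 S$)
$O{\left(Q \right)} = 2 + 12 Q^{2}$ ($O{\left(Q \right)} = 2 + 6 Q \left(Q + Q\right) = 2 + 6 Q 2 Q = 2 + 6 \cdot 2 Q^{2} = 2 + 12 Q^{2}$)
$O{\left(4 \right)} \left(-147 - 75\right) = \left(2 + 12 \cdot 4^{2}\right) \left(-147 - 75\right) = \left(2 + 12 \cdot 16\right) \left(-222\right) = \left(2 + 192\right) \left(-222\right) = 194 \left(-222\right) = -43068$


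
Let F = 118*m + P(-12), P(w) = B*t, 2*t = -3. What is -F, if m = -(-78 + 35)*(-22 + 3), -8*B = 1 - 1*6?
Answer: 1542511/16 ≈ 96407.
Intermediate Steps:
t = -3/2 (t = (½)*(-3) = -3/2 ≈ -1.5000)
B = 5/8 (B = -(1 - 1*6)/8 = -(1 - 6)/8 = -⅛*(-5) = 5/8 ≈ 0.62500)
P(w) = -15/16 (P(w) = (5/8)*(-3/2) = -15/16)
m = -817 (m = -(-43)*(-19) = -1*817 = -817)
F = -1542511/16 (F = 118*(-817) - 15/16 = -96406 - 15/16 = -1542511/16 ≈ -96407.)
-F = -1*(-1542511/16) = 1542511/16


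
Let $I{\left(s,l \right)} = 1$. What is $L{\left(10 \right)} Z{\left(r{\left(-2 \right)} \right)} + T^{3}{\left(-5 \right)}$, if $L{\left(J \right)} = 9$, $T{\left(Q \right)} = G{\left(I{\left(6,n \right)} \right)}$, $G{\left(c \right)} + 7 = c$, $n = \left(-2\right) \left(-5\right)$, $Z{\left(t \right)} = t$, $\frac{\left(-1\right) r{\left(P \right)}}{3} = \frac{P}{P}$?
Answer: $-243$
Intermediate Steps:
$r{\left(P \right)} = -3$ ($r{\left(P \right)} = - 3 \frac{P}{P} = \left(-3\right) 1 = -3$)
$n = 10$
$G{\left(c \right)} = -7 + c$
$T{\left(Q \right)} = -6$ ($T{\left(Q \right)} = -7 + 1 = -6$)
$L{\left(10 \right)} Z{\left(r{\left(-2 \right)} \right)} + T^{3}{\left(-5 \right)} = 9 \left(-3\right) + \left(-6\right)^{3} = -27 - 216 = -243$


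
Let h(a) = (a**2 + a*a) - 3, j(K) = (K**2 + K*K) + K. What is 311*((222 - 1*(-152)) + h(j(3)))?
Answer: 389683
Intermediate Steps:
j(K) = K + 2*K**2 (j(K) = (K**2 + K**2) + K = 2*K**2 + K = K + 2*K**2)
h(a) = -3 + 2*a**2 (h(a) = (a**2 + a**2) - 3 = 2*a**2 - 3 = -3 + 2*a**2)
311*((222 - 1*(-152)) + h(j(3))) = 311*((222 - 1*(-152)) + (-3 + 2*(3*(1 + 2*3))**2)) = 311*((222 + 152) + (-3 + 2*(3*(1 + 6))**2)) = 311*(374 + (-3 + 2*(3*7)**2)) = 311*(374 + (-3 + 2*21**2)) = 311*(374 + (-3 + 2*441)) = 311*(374 + (-3 + 882)) = 311*(374 + 879) = 311*1253 = 389683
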